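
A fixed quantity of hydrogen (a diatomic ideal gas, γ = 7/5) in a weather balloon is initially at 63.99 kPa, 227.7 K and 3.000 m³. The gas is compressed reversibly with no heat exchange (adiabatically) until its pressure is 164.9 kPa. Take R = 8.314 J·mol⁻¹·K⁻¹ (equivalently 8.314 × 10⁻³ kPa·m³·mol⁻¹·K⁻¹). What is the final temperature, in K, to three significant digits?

Adiabatic (γ = 7/5), T V^(γ−1) and P V^γ constant: T₂ = T₁·(P₂/P₁)^((γ−1)/γ) = 298.4 K; V₂ = V₁·(P₁/P₂)^(1/γ) = 1.526 m³.

T₂ ≈ 298 K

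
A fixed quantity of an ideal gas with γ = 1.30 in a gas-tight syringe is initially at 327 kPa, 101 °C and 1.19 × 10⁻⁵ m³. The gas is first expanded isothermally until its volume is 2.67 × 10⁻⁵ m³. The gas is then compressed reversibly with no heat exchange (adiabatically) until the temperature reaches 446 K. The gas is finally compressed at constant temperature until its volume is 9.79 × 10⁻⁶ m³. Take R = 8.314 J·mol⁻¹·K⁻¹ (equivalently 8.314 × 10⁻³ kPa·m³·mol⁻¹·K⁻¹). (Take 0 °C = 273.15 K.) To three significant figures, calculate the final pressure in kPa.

Convert: T₁ = 374.1 K.
Isothermal, so P V is constant: T₂ = T₁; P₂ = P₁·(V₁/V₂) = 145.7 kPa.
Reversible adiabatic, γ = 1.30: P₃ = P₂·(T₃/T₂)^(γ/(γ−1)) = 312.0 kPa; V₃ = V₂·(T₂/T₃)^(1/(γ−1)) = 1.487e-05 m³.
Isothermal, so P V is constant: T₄ = T₃; P₄ = P₃·(V₃/V₄) = 473.8 kPa.

P₄ ≈ 474 kPa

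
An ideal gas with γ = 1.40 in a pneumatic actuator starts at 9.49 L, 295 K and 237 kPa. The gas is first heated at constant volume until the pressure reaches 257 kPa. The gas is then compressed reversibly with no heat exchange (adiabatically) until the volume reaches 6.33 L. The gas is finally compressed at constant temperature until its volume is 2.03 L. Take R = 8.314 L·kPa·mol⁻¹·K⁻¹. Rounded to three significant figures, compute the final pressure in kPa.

P₄ ≈ 1.41e+03 kPa

Isochoric, so P/T is constant: V₂ = V₁; T₂ = T₁·(P₂/P₁) = 319.9 K.
Adiabatic (γ = 1.40), T V^(γ−1) and P V^γ constant: T₃ = T₂·(V₂/V₃)^(γ−1) = 376.1 K; P₃ = P₂·(V₂/V₃)^γ = 453.0 kPa.
Isothermal, so P V is constant: T₄ = T₃; P₄ = P₃·(V₃/V₄) = 1413 kPa.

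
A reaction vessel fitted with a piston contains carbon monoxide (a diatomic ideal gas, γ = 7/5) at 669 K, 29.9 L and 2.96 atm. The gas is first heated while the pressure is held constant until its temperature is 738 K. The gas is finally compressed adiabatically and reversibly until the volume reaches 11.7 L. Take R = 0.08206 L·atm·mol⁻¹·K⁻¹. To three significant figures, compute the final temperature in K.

T₃ ≈ 1.12e+03 K

P constant ⇒ V ∝ T: P₂ = P₁; V₂ = V₁·(T₂/T₁) = 32.98 L.
Reversible adiabatic, γ = 7/5: T₃ = T₂·(V₂/V₃)^(γ−1) = 1117 K; P₃ = P₂·(V₂/V₃)^γ = 12.63 atm.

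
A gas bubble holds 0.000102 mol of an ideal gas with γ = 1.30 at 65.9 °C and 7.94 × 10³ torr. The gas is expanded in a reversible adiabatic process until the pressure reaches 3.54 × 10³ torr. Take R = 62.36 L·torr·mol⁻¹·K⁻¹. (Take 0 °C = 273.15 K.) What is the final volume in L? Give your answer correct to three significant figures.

V₂ ≈ 0.000506 L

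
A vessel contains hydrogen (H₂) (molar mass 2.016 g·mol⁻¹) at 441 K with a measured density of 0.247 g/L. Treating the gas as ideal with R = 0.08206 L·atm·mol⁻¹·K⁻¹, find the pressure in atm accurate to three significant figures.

P ≈ 4.43 atm

ρ = PM/(RT) ⇒ P = ρRT/M = (0.247 × 0.08206 × 441.0) / 2.016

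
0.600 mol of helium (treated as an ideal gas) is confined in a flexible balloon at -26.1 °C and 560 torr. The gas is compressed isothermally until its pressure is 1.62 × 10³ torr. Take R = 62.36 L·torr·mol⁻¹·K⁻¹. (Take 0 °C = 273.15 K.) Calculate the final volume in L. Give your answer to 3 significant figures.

V₂ ≈ 5.71 L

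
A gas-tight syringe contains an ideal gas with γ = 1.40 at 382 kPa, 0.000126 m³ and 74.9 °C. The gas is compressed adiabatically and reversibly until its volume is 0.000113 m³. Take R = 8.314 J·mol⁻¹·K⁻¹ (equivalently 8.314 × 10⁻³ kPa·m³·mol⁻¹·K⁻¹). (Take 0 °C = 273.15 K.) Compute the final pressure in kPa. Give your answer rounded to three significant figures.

Convert: T₁ = 348.0 K.
Adiabatic (γ = 1.40), T V^(γ−1) and P V^γ constant: T₂ = T₁·(V₁/V₂)^(γ−1) = 363.5 K; P₂ = P₁·(V₁/V₂)^γ = 444.9 kPa.

P₂ ≈ 445 kPa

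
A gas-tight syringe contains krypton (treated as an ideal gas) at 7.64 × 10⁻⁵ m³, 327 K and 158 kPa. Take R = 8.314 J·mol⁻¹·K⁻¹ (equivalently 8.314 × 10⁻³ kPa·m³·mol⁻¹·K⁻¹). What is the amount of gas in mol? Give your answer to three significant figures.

PV = nRT ⇒ n = PV/(RT) = (158 × 7.64e-05) / (8.314 × 10⁻³ × 327)

n ≈ 0.00444 mol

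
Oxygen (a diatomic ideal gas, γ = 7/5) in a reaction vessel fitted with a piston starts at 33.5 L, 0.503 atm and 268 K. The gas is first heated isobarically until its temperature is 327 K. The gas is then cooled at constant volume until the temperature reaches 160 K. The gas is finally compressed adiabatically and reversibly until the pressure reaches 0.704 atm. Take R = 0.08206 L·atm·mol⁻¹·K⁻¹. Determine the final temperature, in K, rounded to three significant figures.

T₄ ≈ 216 K

Isobaric, so V/T is constant: P₂ = P₁; V₂ = V₁·(T₂/T₁) = 40.88 L.
Isochoric, so P/T is constant: V₃ = V₂; P₃ = P₂·(T₃/T₂) = 0.2461 atm.
Adiabatic (γ = 7/5), T V^(γ−1) and P V^γ constant: T₄ = T₃·(P₄/P₃)^((γ−1)/γ) = 216.0 K; V₄ = V₃·(P₃/P₄)^(1/γ) = 19.29 L.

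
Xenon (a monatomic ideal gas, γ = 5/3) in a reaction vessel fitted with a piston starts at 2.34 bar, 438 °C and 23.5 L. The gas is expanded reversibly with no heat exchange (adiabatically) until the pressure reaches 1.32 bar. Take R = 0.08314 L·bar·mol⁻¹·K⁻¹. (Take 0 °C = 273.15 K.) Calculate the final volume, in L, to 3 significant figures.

Convert: T₁ = 711.1 K.
Adiabatic (γ = 5/3), T V^(γ−1) and P V^γ constant: T₂ = T₁·(P₂/P₁)^((γ−1)/γ) = 565.6 K; V₂ = V₁·(P₁/P₂)^(1/γ) = 33.13 L.

V₂ ≈ 33.1 L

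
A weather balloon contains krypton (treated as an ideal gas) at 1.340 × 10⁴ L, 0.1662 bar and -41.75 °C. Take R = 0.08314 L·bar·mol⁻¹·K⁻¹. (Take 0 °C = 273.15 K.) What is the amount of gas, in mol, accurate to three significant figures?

Convert: T = 231.40 K.
PV = nRT ⇒ n = PV/(RT) = (0.1662 × 1.340e+04) / (0.08314 × 231.40)

n ≈ 116 mol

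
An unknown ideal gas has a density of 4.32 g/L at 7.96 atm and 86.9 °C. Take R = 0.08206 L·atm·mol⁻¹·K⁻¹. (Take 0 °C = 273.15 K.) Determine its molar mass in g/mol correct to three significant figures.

ρ = PM/(RT) ⇒ M = ρRT/P = (4.32 × 0.08206 × 360.0) / 7.96

M ≈ 16.0 g/mol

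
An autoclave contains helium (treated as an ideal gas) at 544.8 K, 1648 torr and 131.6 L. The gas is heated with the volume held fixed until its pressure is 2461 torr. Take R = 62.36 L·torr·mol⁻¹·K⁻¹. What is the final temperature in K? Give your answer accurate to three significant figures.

V constant ⇒ P ∝ T: V₂ = V₁; T₂ = T₁·(P₂/P₁) = 813.6 K.

T₂ ≈ 814 K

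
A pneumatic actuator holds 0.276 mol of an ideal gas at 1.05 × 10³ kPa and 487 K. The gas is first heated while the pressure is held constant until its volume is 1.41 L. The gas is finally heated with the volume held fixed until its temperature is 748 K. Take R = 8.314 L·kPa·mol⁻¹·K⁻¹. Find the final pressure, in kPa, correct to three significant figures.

From PV = nRT: V₁ = nRT₁/P₁ = 1.064 L.
Isobaric, so V/T is constant: P₂ = P₁; T₂ = T₁·(V₂/V₁) = 645.2 K.
Isochoric, so P/T is constant: V₃ = V₂; P₃ = P₂·(T₃/T₂) = 1217 kPa.

P₃ ≈ 1.22e+03 kPa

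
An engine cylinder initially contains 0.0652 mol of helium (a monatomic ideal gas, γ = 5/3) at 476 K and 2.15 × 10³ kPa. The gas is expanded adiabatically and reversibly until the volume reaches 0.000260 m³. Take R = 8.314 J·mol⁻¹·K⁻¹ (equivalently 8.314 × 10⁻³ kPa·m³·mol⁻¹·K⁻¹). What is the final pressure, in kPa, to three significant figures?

P₂ ≈ 593 kPa

From PV = nRT: V₁ = nRT₁/P₁ = 0.0001200 m³.
Reversible adiabatic, γ = 5/3: T₂ = T₁·(V₁/V₂)^(γ−1) = 284.3 K; P₂ = P₁·(V₁/V₂)^γ = 592.7 kPa.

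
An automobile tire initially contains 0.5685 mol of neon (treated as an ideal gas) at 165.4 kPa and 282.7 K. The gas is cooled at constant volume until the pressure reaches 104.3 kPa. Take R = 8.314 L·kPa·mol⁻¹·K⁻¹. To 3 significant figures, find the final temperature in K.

From PV = nRT: V₁ = nRT₁/P₁ = 8.079 L.
V constant ⇒ P ∝ T: V₂ = V₁; T₂ = T₁·(P₂/P₁) = 178.3 K.

T₂ ≈ 178 K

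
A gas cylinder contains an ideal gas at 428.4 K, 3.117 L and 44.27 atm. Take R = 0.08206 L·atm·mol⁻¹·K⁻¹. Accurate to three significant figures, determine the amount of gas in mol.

PV = nRT ⇒ n = PV/(RT) = (44.27 × 3.117) / (0.08206 × 428.4)

n ≈ 3.93 mol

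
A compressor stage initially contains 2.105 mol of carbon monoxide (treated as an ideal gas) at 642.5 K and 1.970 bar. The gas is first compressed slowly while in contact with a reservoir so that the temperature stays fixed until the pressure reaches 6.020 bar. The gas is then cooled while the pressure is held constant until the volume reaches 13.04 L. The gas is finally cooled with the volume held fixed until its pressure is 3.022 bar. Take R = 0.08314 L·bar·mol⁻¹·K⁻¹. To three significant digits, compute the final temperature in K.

From PV = nRT: V₁ = nRT₁/P₁ = 57.08 L.
T constant ⇒ Boyle's law P V = const: T₂ = T₁; V₂ = V₁·(P₁/P₂) = 18.68 L.
P constant ⇒ V ∝ T: P₃ = P₂; T₃ = T₂·(V₃/V₂) = 448.6 K.
Isochoric, so P/T is constant: V₄ = V₃; T₄ = T₃·(P₄/P₃) = 225.2 K.

T₄ ≈ 225 K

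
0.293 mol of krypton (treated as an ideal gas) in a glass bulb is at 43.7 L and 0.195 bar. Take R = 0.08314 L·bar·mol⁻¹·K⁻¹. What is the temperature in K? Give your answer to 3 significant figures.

T ≈ 350 K

PV = nRT ⇒ T = PV/(nR) = (0.195 × 43.7) / (0.293 × 0.08314)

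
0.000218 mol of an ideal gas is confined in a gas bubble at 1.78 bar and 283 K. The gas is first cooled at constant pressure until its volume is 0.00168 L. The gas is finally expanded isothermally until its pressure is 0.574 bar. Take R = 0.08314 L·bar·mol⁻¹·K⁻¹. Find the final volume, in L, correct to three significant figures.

From PV = nRT: V₁ = nRT₁/P₁ = 0.002882 L.
Isobaric, so V/T is constant: P₂ = P₁; T₂ = T₁·(V₂/V₁) = 165.0 K.
Isothermal, so P V is constant: T₃ = T₂; V₃ = V₂·(P₂/P₃) = 0.005210 L.

V₃ ≈ 0.00521 L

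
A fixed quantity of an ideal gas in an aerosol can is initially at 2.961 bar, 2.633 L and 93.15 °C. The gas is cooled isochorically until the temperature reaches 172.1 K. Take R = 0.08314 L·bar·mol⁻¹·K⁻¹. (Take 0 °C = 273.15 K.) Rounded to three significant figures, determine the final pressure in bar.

Convert: T₁ = 366.3 K.
Isochoric, so P/T is constant: V₂ = V₁; P₂ = P₁·(T₂/T₁) = 1.391 bar.

P₂ ≈ 1.39 bar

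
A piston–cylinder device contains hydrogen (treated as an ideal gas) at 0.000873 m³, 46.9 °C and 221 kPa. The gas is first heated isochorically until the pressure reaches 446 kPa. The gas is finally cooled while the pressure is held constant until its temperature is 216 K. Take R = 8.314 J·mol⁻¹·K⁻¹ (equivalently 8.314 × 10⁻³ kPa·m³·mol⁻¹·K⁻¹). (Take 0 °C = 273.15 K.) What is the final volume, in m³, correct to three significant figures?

Convert: T₁ = 320.0 K.
V constant ⇒ P ∝ T: V₂ = V₁; T₂ = T₁·(P₂/P₁) = 645.9 K.
P constant ⇒ V ∝ T: P₃ = P₂; V₃ = V₂·(T₃/T₂) = 0.0002919 m³.

V₃ ≈ 0.000292 m³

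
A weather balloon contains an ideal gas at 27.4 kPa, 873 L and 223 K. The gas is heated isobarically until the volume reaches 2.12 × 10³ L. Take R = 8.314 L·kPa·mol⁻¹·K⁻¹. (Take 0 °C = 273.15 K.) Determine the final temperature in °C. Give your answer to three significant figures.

T₂ ≈ 268 °C

Isobaric, so V/T is constant: P₂ = P₁; T₂ = T₁·(V₂/V₁) = 541.5 K.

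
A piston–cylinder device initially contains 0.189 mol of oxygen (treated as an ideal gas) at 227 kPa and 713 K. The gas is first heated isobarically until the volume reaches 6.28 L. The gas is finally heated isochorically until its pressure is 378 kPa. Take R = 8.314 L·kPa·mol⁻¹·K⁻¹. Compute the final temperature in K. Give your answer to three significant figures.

From PV = nRT: V₁ = nRT₁/P₁ = 4.936 L.
Isobaric, so V/T is constant: P₂ = P₁; T₂ = T₁·(V₂/V₁) = 907.2 K.
V constant ⇒ P ∝ T: V₃ = V₂; T₃ = T₂·(P₃/P₂) = 1511 K.

T₃ ≈ 1.51e+03 K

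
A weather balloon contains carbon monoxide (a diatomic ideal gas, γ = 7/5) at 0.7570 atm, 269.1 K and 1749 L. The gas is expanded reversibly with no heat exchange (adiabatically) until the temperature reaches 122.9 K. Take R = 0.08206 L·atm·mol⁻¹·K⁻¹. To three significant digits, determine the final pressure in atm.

P₂ ≈ 0.0487 atm

Adiabatic (γ = 7/5), T V^(γ−1) and P V^γ constant: P₂ = P₁·(T₂/T₁)^(γ/(γ−1)) = 0.04873 atm; V₂ = V₁·(T₁/T₂)^(1/(γ−1)) = 1.241e+04 L.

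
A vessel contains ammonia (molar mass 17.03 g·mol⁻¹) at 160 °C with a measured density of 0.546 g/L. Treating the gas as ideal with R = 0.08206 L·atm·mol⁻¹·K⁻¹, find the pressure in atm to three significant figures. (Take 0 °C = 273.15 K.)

P ≈ 1.14 atm

ρ = PM/(RT) ⇒ P = ρRT/M = (0.546 × 0.08206 × 433.1) / 17.03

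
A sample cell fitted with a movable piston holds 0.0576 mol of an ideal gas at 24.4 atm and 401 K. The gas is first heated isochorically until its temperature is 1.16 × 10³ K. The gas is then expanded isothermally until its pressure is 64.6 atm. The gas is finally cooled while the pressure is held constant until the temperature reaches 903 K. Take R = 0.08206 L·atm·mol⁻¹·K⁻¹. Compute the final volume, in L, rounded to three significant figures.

From PV = nRT: V₁ = nRT₁/P₁ = 0.07768 L.
Isochoric, so P/T is constant: V₂ = V₁; P₂ = P₁·(T₂/T₁) = 70.58 atm.
Isothermal, so P V is constant: T₃ = T₂; V₃ = V₂·(P₂/P₃) = 0.08487 L.
P constant ⇒ V ∝ T: P₄ = P₃; V₄ = V₃·(T₄/T₃) = 0.06607 L.

V₄ ≈ 0.0661 L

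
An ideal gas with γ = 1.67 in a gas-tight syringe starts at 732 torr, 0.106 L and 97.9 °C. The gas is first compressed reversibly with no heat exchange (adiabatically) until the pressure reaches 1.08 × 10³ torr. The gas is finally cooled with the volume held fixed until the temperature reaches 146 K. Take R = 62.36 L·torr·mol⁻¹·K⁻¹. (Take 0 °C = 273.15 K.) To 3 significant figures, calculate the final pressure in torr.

Convert: T₁ = 371.0 K.
Reversible adiabatic, γ = 1.67: T₂ = T₁·(P₂/P₁)^((γ−1)/γ) = 433.7 K; V₂ = V₁·(P₁/P₂)^(1/γ) = 0.08398 L.
Isochoric, so P/T is constant: V₃ = V₂; P₃ = P₂·(T₃/T₂) = 363.6 torr.

P₃ ≈ 364 torr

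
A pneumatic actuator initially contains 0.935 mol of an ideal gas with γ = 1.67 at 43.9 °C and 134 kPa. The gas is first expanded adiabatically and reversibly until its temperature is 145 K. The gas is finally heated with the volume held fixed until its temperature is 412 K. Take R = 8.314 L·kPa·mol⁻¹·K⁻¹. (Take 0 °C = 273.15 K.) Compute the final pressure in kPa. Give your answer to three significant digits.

P₃ ≈ 54.2 kPa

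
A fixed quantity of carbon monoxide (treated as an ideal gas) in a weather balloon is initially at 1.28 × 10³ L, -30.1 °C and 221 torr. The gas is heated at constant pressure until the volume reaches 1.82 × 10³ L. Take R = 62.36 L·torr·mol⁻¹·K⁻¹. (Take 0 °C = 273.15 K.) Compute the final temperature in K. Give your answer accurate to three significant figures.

Convert: T₁ = 243.0 K.
P constant ⇒ V ∝ T: P₂ = P₁; T₂ = T₁·(V₂/V₁) = 345.6 K.

T₂ ≈ 346 K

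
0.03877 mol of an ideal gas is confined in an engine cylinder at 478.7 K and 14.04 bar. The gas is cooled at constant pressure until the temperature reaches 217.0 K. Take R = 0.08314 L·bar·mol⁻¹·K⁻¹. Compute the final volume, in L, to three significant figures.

From PV = nRT: V₁ = nRT₁/P₁ = 0.1099 L.
P constant ⇒ V ∝ T: P₂ = P₁; V₂ = V₁·(T₂/T₁) = 0.04982 L.

V₂ ≈ 0.0498 L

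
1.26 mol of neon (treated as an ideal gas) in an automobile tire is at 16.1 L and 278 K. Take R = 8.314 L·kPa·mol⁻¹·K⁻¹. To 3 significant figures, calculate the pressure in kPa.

PV = nRT ⇒ P = nRT/V = (1.26 × 8.314 × 278) / 16.1

P ≈ 181 kPa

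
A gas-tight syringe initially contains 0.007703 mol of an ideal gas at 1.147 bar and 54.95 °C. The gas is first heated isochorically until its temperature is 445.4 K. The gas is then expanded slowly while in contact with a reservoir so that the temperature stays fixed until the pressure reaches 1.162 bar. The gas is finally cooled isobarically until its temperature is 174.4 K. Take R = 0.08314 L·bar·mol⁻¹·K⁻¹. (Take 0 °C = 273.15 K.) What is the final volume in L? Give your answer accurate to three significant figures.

V₄ ≈ 0.0961 L

Convert: T₁ = 328.1 K.
From PV = nRT: V₁ = nRT₁/P₁ = 0.1832 L.
V constant ⇒ P ∝ T: V₂ = V₁; P₂ = P₁·(T₂/T₁) = 1.557 bar.
T constant ⇒ Boyle's law P V = const: T₃ = T₂; V₃ = V₂·(P₂/P₃) = 0.2455 L.
Isobaric, so V/T is constant: P₄ = P₃; V₄ = V₃·(T₄/T₃) = 0.09612 L.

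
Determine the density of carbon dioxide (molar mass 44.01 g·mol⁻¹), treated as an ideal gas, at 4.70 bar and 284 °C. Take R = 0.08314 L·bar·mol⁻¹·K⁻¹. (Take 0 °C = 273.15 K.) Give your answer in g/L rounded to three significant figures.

ρ ≈ 4.47 g/L

ρ = PM/(RT) = (4.70 × 44.01) / (0.08314 × 557.1)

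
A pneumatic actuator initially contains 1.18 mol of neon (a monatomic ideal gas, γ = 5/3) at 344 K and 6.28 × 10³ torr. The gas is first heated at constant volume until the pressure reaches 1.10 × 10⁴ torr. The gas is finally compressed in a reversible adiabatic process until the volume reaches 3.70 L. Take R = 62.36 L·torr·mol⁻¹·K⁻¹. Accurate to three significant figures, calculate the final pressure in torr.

P₃ ≈ 1.27e+04 torr

From PV = nRT: V₁ = nRT₁/P₁ = 4.031 L.
V constant ⇒ P ∝ T: V₂ = V₁; T₂ = T₁·(P₂/P₁) = 602.5 K.
Reversible adiabatic, γ = 5/3: T₃ = T₂·(V₂/V₃)^(γ−1) = 637.9 K; P₃ = P₂·(V₂/V₃)^γ = 1.269e+04 torr.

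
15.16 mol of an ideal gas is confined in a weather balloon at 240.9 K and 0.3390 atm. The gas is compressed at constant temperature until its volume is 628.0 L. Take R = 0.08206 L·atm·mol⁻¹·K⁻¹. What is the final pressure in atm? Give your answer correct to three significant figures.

From PV = nRT: V₁ = nRT₁/P₁ = 884.0 L.
Isothermal, so P V is constant: T₂ = T₁; P₂ = P₁·(V₁/V₂) = 0.4772 atm.

P₂ ≈ 0.477 atm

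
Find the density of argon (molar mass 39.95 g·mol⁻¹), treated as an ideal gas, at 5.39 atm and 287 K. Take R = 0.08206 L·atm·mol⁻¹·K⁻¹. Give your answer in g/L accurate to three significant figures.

ρ = PM/(RT) = (5.39 × 39.95) / (0.08206 × 287.0)

ρ ≈ 9.14 g/L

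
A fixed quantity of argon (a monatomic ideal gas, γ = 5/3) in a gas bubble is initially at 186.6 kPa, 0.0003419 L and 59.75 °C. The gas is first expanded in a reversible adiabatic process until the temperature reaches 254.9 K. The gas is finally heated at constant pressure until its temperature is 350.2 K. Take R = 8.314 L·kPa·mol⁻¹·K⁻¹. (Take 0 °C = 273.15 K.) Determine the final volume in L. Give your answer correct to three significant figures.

V₃ ≈ 0.000701 L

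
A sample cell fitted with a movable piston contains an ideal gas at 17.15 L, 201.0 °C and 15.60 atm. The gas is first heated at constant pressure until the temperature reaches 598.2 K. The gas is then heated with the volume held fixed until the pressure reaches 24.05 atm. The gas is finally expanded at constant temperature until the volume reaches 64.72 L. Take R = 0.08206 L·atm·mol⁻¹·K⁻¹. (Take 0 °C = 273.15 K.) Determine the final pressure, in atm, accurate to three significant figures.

Convert: T₁ = 474.1 K.
P constant ⇒ V ∝ T: P₂ = P₁; V₂ = V₁·(T₂/T₁) = 21.64 L.
V constant ⇒ P ∝ T: V₃ = V₂; T₃ = T₂·(P₃/P₂) = 922.2 K.
Isothermal, so P V is constant: T₄ = T₃; P₄ = P₃·(V₃/V₄) = 8.040 atm.

P₄ ≈ 8.04 atm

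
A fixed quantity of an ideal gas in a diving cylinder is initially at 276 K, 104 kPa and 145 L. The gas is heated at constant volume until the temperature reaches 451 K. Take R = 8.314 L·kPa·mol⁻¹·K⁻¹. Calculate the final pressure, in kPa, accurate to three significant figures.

V constant ⇒ P ∝ T: V₂ = V₁; P₂ = P₁·(T₂/T₁) = 169.9 kPa.

P₂ ≈ 170 kPa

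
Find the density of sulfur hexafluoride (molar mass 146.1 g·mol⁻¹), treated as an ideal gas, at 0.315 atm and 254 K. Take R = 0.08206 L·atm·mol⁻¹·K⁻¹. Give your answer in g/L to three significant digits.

ρ ≈ 2.21 g/L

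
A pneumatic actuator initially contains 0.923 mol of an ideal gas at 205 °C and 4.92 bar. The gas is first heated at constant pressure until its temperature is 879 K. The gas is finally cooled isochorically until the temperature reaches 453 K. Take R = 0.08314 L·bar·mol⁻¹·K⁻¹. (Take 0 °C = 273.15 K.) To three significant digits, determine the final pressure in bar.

P₃ ≈ 2.54 bar

Convert: T₁ = 478.1 K.
From PV = nRT: V₁ = nRT₁/P₁ = 7.458 L.
Isobaric, so V/T is constant: P₂ = P₁; V₂ = V₁·(T₂/T₁) = 13.71 L.
Isochoric, so P/T is constant: V₃ = V₂; P₃ = P₂·(T₃/T₂) = 2.536 bar.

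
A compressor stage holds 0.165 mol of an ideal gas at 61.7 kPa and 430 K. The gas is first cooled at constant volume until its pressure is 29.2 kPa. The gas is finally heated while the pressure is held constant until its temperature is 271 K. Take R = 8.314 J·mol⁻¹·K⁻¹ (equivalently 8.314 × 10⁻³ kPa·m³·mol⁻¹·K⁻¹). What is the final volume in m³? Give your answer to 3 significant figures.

V₃ ≈ 0.0127 m³

From PV = nRT: V₁ = nRT₁/P₁ = 0.009560 m³.
V constant ⇒ P ∝ T: V₂ = V₁; T₂ = T₁·(P₂/P₁) = 203.5 K.
Isobaric, so V/T is constant: P₃ = P₂; V₃ = V₂·(T₃/T₂) = 0.01273 m³.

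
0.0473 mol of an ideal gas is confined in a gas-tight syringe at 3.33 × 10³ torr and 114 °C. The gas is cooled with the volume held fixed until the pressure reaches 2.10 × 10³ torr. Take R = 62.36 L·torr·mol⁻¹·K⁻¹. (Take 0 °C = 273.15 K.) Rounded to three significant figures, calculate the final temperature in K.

Convert: T₁ = 387.1 K.
From PV = nRT: V₁ = nRT₁/P₁ = 0.3429 L.
V constant ⇒ P ∝ T: V₂ = V₁; T₂ = T₁·(P₂/P₁) = 244.1 K.

T₂ ≈ 244 K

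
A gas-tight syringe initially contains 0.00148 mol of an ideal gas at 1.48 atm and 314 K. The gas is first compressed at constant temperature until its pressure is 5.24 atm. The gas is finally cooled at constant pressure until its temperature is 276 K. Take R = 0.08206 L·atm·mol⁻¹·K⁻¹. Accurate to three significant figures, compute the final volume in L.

V₃ ≈ 0.00640 L

From PV = nRT: V₁ = nRT₁/P₁ = 0.02577 L.
T constant ⇒ Boyle's law P V = const: T₂ = T₁; V₂ = V₁·(P₁/P₂) = 0.007278 L.
Isobaric, so V/T is constant: P₃ = P₂; V₃ = V₂·(T₃/T₂) = 0.006397 L.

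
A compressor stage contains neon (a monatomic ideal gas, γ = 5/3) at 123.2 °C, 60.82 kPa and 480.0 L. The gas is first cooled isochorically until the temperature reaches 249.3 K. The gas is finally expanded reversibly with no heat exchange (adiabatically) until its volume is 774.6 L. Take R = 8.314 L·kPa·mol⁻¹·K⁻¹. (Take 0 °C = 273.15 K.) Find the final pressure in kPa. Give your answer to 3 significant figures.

P₃ ≈ 17.2 kPa

Convert: T₁ = 396.3 K.
V constant ⇒ P ∝ T: V₂ = V₁; P₂ = P₁·(T₂/T₁) = 38.26 kPa.
Adiabatic (γ = 5/3), T V^(γ−1) and P V^γ constant: T₃ = T₂·(V₂/V₃)^(γ−1) = 181.2 K; P₃ = P₂·(V₂/V₃)^γ = 17.23 kPa.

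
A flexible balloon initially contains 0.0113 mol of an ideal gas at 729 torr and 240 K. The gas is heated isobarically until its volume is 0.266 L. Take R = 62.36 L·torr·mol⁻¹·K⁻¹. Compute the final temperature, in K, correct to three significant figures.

From PV = nRT: V₁ = nRT₁/P₁ = 0.2320 L.
Isobaric, so V/T is constant: P₂ = P₁; T₂ = T₁·(V₂/V₁) = 275.2 K.

T₂ ≈ 275 K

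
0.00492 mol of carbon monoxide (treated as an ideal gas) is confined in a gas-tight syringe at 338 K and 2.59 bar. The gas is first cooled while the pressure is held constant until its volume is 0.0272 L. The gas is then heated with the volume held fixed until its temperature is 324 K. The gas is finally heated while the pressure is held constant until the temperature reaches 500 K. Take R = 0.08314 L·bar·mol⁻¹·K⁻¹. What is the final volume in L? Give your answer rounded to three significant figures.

From PV = nRT: V₁ = nRT₁/P₁ = 0.05338 L.
Isobaric, so V/T is constant: P₂ = P₁; T₂ = T₁·(V₂/V₁) = 172.2 K.
V constant ⇒ P ∝ T: V₃ = V₂; P₃ = P₂·(T₃/T₂) = 4.872 bar.
Isobaric, so V/T is constant: P₄ = P₃; V₄ = V₃·(T₄/T₃) = 0.04198 L.

V₄ ≈ 0.0420 L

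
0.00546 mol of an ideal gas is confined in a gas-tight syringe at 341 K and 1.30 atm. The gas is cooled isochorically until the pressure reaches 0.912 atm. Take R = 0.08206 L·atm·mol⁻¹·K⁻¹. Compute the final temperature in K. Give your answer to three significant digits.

From PV = nRT: V₁ = nRT₁/P₁ = 0.1175 L.
V constant ⇒ P ∝ T: V₂ = V₁; T₂ = T₁·(P₂/P₁) = 239.2 K.

T₂ ≈ 239 K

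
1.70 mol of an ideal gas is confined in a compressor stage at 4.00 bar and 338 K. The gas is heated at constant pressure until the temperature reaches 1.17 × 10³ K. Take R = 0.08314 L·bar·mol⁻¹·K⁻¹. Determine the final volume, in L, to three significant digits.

From PV = nRT: V₁ = nRT₁/P₁ = 11.94 L.
Isobaric, so V/T is constant: P₂ = P₁; V₂ = V₁·(T₂/T₁) = 41.34 L.

V₂ ≈ 41.3 L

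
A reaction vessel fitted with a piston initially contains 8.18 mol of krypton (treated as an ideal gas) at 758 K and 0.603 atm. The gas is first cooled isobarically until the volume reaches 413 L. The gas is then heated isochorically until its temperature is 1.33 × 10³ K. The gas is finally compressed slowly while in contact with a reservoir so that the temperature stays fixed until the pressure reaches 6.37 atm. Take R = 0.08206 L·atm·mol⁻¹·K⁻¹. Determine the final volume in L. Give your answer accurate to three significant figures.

From PV = nRT: V₁ = nRT₁/P₁ = 843.8 L.
P constant ⇒ V ∝ T: P₂ = P₁; T₂ = T₁·(V₂/V₁) = 371.0 K.
V constant ⇒ P ∝ T: V₃ = V₂; P₃ = P₂·(T₃/T₂) = 2.162 atm.
T constant ⇒ Boyle's law P V = const: T₄ = T₃; V₄ = V₃·(P₃/P₄) = 140.2 L.

V₄ ≈ 140 L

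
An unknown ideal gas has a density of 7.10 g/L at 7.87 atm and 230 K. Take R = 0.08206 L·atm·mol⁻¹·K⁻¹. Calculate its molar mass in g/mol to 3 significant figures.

ρ = PM/(RT) ⇒ M = ρRT/P = (7.10 × 0.08206 × 230.0) / 7.87

M ≈ 17.0 g/mol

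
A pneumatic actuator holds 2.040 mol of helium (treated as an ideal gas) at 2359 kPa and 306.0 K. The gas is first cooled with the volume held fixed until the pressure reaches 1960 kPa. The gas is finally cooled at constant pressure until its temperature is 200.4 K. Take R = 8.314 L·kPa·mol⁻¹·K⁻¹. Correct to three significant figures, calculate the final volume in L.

V₃ ≈ 1.73 L

From PV = nRT: V₁ = nRT₁/P₁ = 2.200 L.
V constant ⇒ P ∝ T: V₂ = V₁; T₂ = T₁·(P₂/P₁) = 254.2 K.
Isobaric, so V/T is constant: P₃ = P₂; V₃ = V₂·(T₃/T₂) = 1.734 L.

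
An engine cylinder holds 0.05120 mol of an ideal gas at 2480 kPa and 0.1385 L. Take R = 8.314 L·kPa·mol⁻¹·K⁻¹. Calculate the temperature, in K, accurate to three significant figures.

PV = nRT ⇒ T = PV/(nR) = (2480 × 0.1385) / (0.05120 × 8.314)

T ≈ 807 K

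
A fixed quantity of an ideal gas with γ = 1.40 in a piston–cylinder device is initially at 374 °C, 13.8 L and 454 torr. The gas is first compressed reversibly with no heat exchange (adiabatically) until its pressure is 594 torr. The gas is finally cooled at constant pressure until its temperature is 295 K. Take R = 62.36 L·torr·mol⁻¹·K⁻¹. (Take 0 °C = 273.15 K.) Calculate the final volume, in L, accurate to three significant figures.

V₃ ≈ 4.81 L

Convert: T₁ = 647.1 K.
Reversible adiabatic, γ = 1.40: T₂ = T₁·(P₂/P₁)^((γ−1)/γ) = 698.8 K; V₂ = V₁·(P₁/P₂)^(1/γ) = 11.39 L.
Isobaric, so V/T is constant: P₃ = P₂; V₃ = V₂·(T₃/T₂) = 4.808 L.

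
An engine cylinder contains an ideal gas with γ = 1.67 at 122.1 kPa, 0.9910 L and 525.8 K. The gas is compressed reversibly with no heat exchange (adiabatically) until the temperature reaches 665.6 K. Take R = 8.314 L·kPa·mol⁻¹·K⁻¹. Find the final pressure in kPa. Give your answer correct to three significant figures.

P₂ ≈ 220 kPa

Adiabatic (γ = 1.67), T V^(γ−1) and P V^γ constant: P₂ = P₁·(T₂/T₁)^(γ/(γ−1)) = 219.8 kPa; V₂ = V₁·(T₁/T₂)^(1/(γ−1)) = 0.6970 L.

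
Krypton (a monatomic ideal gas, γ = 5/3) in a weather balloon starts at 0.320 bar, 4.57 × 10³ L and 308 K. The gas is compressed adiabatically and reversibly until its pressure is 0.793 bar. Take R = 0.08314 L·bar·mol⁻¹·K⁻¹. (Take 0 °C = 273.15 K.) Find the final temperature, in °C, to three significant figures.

Adiabatic (γ = 5/3), T V^(γ−1) and P V^γ constant: T₂ = T₁·(P₂/P₁)^((γ−1)/γ) = 442.8 K; V₂ = V₁·(P₁/P₂)^(1/γ) = 2651 L.

T₂ ≈ 170 °C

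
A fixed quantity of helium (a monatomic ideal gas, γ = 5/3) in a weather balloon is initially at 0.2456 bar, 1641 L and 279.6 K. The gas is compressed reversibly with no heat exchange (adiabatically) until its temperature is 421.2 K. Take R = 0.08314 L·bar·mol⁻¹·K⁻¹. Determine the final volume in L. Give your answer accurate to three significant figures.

Reversible adiabatic, γ = 5/3: P₂ = P₁·(T₂/T₁)^(γ/(γ−1)) = 0.6841 bar; V₂ = V₁·(T₁/T₂)^(1/(γ−1)) = 887.5 L.

V₂ ≈ 888 L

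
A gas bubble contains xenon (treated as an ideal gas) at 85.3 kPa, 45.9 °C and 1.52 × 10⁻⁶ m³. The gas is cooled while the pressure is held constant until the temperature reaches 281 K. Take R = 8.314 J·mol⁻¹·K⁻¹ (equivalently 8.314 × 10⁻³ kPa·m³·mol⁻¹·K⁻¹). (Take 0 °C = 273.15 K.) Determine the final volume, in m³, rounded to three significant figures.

V₂ ≈ 1.34e-06 m³

Convert: T₁ = 319.0 K.
Isobaric, so V/T is constant: P₂ = P₁; V₂ = V₁·(T₂/T₁) = 1.339e-06 m³.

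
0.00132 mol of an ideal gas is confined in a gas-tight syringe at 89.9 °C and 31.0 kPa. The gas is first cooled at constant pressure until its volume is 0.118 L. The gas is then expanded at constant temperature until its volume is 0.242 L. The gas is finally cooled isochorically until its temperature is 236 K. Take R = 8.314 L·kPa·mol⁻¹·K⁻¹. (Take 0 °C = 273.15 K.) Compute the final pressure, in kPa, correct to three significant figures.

P₄ ≈ 10.7 kPa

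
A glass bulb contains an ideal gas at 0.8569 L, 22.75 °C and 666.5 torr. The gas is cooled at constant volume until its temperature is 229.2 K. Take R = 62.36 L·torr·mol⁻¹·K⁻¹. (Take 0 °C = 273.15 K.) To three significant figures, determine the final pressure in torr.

P₂ ≈ 516 torr

Convert: T₁ = 295.9 K.
V constant ⇒ P ∝ T: V₂ = V₁; P₂ = P₁·(T₂/T₁) = 516.3 torr.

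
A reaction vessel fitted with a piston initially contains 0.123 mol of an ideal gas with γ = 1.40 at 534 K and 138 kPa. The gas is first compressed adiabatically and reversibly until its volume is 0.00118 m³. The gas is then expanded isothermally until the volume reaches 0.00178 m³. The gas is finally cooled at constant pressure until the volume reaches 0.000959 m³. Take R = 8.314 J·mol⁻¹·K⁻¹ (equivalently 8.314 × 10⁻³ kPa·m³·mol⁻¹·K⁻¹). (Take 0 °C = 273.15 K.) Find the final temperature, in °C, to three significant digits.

T₄ ≈ 194 °C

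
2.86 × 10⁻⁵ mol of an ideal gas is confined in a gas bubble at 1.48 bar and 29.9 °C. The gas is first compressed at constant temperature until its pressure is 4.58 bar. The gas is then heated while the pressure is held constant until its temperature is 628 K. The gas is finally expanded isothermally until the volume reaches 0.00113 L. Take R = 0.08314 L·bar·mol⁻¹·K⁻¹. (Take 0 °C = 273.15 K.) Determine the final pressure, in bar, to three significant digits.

Convert: T₁ = 303.0 K.
From PV = nRT: V₁ = nRT₁/P₁ = 0.0004869 L.
Isothermal, so P V is constant: T₂ = T₁; V₂ = V₁·(P₁/P₂) = 0.0001573 L.
P constant ⇒ V ∝ T: P₃ = P₂; V₃ = V₂·(T₃/T₂) = 0.0003260 L.
Isothermal, so P V is constant: T₄ = T₃; P₄ = P₃·(V₃/V₄) = 1.321 bar.

P₄ ≈ 1.32 bar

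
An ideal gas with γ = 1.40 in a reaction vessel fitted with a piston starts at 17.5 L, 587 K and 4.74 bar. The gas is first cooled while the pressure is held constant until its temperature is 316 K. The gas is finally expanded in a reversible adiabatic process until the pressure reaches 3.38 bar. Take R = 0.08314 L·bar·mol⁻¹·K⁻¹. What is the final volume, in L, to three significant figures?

V₃ ≈ 12.0 L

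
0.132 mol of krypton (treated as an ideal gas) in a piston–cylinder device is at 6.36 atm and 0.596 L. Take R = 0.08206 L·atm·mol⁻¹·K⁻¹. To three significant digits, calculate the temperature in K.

PV = nRT ⇒ T = PV/(nR) = (6.36 × 0.596) / (0.132 × 0.08206)

T ≈ 350 K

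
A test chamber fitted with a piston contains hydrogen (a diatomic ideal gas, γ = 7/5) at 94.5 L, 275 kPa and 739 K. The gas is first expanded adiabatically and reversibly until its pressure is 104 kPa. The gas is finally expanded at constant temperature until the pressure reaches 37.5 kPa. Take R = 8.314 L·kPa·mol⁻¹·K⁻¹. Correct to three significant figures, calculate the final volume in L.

Adiabatic (γ = 7/5), T V^(γ−1) and P V^γ constant: T₂ = T₁·(P₂/P₁)^((γ−1)/γ) = 559.7 K; V₂ = V₁·(P₁/P₂)^(1/γ) = 189.3 L.
T constant ⇒ Boyle's law P V = const: T₃ = T₂; V₃ = V₂·(P₂/P₃) = 524.9 L.

V₃ ≈ 525 L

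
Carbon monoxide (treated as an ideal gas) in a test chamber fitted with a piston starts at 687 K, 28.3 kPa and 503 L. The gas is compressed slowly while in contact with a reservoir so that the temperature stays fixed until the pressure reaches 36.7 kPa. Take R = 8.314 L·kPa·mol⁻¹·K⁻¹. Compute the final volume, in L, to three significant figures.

T constant ⇒ Boyle's law P V = const: T₂ = T₁; V₂ = V₁·(P₁/P₂) = 387.9 L.

V₂ ≈ 388 L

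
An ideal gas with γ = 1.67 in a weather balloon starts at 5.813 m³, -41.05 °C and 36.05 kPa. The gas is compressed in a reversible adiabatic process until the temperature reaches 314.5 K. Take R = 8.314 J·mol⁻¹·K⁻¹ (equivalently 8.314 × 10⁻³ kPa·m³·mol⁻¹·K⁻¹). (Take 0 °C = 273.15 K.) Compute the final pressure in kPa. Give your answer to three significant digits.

Convert: T₁ = 232.1 K.
Adiabatic (γ = 1.67), T V^(γ−1) and P V^γ constant: P₂ = P₁·(T₂/T₁)^(γ/(γ−1)) = 76.87 kPa; V₂ = V₁·(T₁/T₂)^(1/(γ−1)) = 3.694 m³.

P₂ ≈ 76.9 kPa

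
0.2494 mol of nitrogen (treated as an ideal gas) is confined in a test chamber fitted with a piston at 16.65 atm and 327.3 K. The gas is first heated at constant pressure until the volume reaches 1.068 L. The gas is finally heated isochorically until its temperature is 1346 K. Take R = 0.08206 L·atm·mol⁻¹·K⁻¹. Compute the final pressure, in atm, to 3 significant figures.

From PV = nRT: V₁ = nRT₁/P₁ = 0.4023 L.
Isobaric, so V/T is constant: P₂ = P₁; T₂ = T₁·(V₂/V₁) = 868.9 K.
Isochoric, so P/T is constant: V₃ = V₂; P₃ = P₂·(T₃/T₂) = 25.79 atm.

P₃ ≈ 25.8 atm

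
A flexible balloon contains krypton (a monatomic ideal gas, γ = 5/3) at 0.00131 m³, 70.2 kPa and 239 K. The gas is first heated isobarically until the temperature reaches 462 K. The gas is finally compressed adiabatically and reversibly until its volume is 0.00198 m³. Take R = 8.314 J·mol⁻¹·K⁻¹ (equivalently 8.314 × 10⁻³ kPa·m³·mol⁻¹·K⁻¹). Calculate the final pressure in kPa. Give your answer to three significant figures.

P constant ⇒ V ∝ T: P₂ = P₁; V₂ = V₁·(T₂/T₁) = 0.002532 m³.
Adiabatic (γ = 5/3), T V^(γ−1) and P V^γ constant: T₃ = T₂·(V₂/V₃)^(γ−1) = 544.3 K; P₃ = P₂·(V₂/V₃)^γ = 105.8 kPa.

P₃ ≈ 106 kPa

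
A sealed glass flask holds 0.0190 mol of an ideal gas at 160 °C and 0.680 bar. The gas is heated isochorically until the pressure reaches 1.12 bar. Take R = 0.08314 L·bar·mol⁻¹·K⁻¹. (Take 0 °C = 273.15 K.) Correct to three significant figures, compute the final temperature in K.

Convert: T₁ = 433.1 K.
From PV = nRT: V₁ = nRT₁/P₁ = 1.006 L.
Isochoric, so P/T is constant: V₂ = V₁; T₂ = T₁·(P₂/P₁) = 713.4 K.

T₂ ≈ 713 K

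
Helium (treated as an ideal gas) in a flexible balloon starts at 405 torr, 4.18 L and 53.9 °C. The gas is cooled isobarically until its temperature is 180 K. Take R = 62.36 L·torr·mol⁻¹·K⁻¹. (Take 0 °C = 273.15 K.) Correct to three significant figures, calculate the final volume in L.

Convert: T₁ = 327.0 K.
P constant ⇒ V ∝ T: P₂ = P₁; V₂ = V₁·(T₂/T₁) = 2.301 L.

V₂ ≈ 2.30 L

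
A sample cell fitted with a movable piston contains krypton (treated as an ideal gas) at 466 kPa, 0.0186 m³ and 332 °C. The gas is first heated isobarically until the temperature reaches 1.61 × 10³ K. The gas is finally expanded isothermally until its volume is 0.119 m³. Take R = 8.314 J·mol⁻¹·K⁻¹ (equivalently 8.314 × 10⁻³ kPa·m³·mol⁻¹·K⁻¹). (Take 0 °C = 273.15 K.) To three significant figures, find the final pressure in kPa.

P₃ ≈ 194 kPa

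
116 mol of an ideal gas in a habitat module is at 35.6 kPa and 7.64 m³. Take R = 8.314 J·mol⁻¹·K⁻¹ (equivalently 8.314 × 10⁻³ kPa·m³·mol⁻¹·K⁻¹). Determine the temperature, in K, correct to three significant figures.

T ≈ 282 K

PV = nRT ⇒ T = PV/(nR) = (35.6 × 7.64) / (116 × 8.314 × 10⁻³)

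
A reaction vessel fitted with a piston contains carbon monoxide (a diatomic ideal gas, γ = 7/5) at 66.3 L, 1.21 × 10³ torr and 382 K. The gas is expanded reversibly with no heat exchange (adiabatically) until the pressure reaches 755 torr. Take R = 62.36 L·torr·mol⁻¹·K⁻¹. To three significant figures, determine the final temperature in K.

Adiabatic (γ = 7/5), T V^(γ−1) and P V^γ constant: T₂ = T₁·(P₂/P₁)^((γ−1)/γ) = 333.8 K; V₂ = V₁·(P₁/P₂)^(1/γ) = 92.86 L.

T₂ ≈ 334 K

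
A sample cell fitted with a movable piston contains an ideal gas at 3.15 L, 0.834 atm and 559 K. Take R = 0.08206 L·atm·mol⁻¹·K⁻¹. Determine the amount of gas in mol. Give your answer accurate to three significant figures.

n ≈ 0.0573 mol

PV = nRT ⇒ n = PV/(RT) = (0.834 × 3.15) / (0.08206 × 559)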